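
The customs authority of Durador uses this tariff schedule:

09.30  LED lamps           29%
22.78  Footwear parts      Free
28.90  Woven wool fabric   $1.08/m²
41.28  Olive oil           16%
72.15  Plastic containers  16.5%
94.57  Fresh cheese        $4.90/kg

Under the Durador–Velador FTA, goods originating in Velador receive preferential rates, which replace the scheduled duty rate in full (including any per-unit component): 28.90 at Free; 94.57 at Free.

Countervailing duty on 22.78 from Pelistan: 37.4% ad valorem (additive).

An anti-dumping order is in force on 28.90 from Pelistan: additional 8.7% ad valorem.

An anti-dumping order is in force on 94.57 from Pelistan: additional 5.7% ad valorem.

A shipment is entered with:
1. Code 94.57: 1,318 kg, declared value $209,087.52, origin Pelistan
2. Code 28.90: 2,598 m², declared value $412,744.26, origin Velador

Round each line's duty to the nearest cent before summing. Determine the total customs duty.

$18,376.19

Line 1 (94.57, Pelistan, 1,318 kg, $209,087.52):
Base rate for 94.57 is $4.90/kg.
94.57 has an FTA preferential rate, but origin Pelistan is not Velador; base rate stands.
Additional duty on 94.57 from Pelistan: +5.7% ad valorem. Applied ad valorem rate = 5.7%.
Duty = $209,087.52 × 5.7% + 1,318 × $4.90 = $18,376.19.
Line 2 (28.90, Velador, 2,598 m², $412,744.26):
Base rate for 28.90 is $1.08/m².
Origin Velador qualifies under the Durador–Velador agreement and 28.90 is covered: preferential rate Free applies instead.
The additional-duty order on 28.90 targets Pelistan, not Velador; it does not apply.
Duty = $412,744.26 × 0% = $0.00.
Total = $18,376.19 + $0.00 = $18,376.19.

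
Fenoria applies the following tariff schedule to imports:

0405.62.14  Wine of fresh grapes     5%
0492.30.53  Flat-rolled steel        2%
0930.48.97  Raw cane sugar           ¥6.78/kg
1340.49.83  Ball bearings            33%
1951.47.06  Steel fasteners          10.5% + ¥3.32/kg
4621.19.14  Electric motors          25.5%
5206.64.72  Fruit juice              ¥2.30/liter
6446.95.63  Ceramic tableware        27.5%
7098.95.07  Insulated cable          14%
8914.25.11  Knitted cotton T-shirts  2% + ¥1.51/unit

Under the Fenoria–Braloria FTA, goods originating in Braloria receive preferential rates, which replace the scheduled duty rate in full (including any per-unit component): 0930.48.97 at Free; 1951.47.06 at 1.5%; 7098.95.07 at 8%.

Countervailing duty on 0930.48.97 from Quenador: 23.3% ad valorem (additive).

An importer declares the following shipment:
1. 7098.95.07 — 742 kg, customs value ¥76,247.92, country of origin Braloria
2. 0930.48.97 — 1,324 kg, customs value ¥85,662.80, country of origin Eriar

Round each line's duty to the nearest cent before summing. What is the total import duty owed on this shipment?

¥15,076.55

Line 1 (7098.95.07, Braloria, 742 kg, ¥76,247.92):
Base rate for 7098.95.07 is 14%.
Origin Braloria qualifies under the Fenoria–Braloria agreement and 7098.95.07 is covered: preferential rate 8% applies instead.
Duty = ¥76,247.92 × 8% = ¥6,099.83.
Line 2 (0930.48.97, Eriar, 1,324 kg, ¥85,662.80):
Base rate for 0930.48.97 is ¥6.78/kg.
0930.48.97 has an FTA preferential rate, but origin Eriar is not Braloria; base rate stands.
The additional-duty order on 0930.48.97 targets Quenador, not Eriar; it does not apply.
Duty = 1,324 × ¥6.78 = ¥8,976.72.
Total = ¥6,099.83 + ¥8,976.72 = ¥15,076.55.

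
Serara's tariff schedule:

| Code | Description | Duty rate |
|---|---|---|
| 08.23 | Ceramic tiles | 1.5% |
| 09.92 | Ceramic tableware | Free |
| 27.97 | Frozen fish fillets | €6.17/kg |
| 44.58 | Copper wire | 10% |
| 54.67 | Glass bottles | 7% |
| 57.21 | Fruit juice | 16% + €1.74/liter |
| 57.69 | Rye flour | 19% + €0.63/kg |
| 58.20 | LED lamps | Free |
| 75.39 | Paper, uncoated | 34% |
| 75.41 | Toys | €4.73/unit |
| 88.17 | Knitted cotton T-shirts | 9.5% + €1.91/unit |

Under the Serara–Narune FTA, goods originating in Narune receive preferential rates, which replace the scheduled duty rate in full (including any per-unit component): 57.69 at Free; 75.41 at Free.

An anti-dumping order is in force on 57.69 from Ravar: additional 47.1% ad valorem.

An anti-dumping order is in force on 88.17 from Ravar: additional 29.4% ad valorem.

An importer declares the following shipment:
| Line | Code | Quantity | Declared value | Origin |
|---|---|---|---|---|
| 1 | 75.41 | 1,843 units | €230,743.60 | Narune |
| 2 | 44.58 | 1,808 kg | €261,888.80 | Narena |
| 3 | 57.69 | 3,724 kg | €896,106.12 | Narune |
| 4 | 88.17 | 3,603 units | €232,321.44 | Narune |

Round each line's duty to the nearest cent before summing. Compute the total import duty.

Line 1 (75.41, Narune, 1,843 units, €230,743.60):
Base rate for 75.41 is €4.73/unit.
Origin Narune qualifies under the Serara–Narune agreement and 75.41 is covered: preferential rate Free applies instead.
Duty = €230,743.60 × 0% = €0.00.
Line 2 (44.58, Narena, 1,808 kg, €261,888.80):
Base rate for 44.58 is 10%.
Duty = €261,888.80 × 10% = €26,188.88.
Line 3 (57.69, Narune, 3,724 kg, €896,106.12):
Base rate for 57.69 is 19% + €0.63/kg.
Origin Narune qualifies under the Serara–Narune agreement and 57.69 is covered: preferential rate Free applies instead.
The additional-duty order on 57.69 targets Ravar, not Narune; it does not apply.
Duty = €896,106.12 × 0% = €0.00.
Line 4 (88.17, Narune, 3,603 units, €232,321.44):
Base rate for 88.17 is 9.5% + €1.91/unit.
Origin Narune is the FTA partner but 88.17 is not on the preference list; base rate stands.
The additional-duty order on 88.17 targets Ravar, not Narune; it does not apply.
Duty = €232,321.44 × 9.5% + 3,603 × €1.91 = €28,952.27.
Total = €0.00 + €26,188.88 + €0.00 + €28,952.27 = €55,141.15.

€55,141.15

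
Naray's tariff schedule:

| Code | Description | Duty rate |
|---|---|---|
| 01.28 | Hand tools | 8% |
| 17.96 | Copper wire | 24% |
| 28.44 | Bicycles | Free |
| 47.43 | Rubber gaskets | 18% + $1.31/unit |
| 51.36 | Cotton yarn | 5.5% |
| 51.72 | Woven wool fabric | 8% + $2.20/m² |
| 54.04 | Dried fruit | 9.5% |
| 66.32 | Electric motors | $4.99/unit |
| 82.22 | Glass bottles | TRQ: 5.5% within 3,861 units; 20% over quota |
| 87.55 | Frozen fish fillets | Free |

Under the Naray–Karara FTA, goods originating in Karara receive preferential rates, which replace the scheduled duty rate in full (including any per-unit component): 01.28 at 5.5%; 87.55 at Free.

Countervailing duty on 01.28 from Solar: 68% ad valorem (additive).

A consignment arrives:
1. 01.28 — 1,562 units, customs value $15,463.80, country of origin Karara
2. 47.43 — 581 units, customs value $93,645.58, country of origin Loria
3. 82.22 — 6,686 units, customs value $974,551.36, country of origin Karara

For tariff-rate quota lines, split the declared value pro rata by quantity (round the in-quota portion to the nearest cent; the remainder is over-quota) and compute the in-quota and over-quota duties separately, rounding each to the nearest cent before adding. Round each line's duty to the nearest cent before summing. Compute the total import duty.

Line 1 (01.28, Karara, 1,562 units, $15,463.80):
Base rate for 01.28 is 8%.
Origin Karara qualifies under the Naray–Karara agreement and 01.28 is covered: preferential rate 5.5% applies instead.
The additional-duty order on 01.28 targets Solar, not Karara; it does not apply.
Duty = $15,463.80 × 5.5% = $850.51.
Line 2 (47.43, Loria, 581 units, $93,645.58):
Base rate for 47.43 is 18% + $1.31/unit.
Duty = $93,645.58 × 18% + 581 × $1.31 = $17,617.31.
Line 3 (82.22, Karara, 6,686 units, $974,551.36):
Code 82.22 is under a tariff-rate quota (threshold 3,861 units). In-quota: 3,861 units at 5.5%; over-quota: 2,825 units at 20%.
Pro-rata value split: in-quota = $974,551.36 × 3,861/6,686 = $562,779.36; over-quota = $974,551.36 − $562,779.36 = $411,772.00.
In-quota duty = $562,779.36 × 5.5% = $30,952.86. Over-quota duty = $411,772.00 × 20% = $82,354.40.
Line duty = $30,952.86 + $82,354.40 = $113,307.26.
Total = $850.51 + $17,617.31 + $113,307.26 = $131,775.08.

$131,775.08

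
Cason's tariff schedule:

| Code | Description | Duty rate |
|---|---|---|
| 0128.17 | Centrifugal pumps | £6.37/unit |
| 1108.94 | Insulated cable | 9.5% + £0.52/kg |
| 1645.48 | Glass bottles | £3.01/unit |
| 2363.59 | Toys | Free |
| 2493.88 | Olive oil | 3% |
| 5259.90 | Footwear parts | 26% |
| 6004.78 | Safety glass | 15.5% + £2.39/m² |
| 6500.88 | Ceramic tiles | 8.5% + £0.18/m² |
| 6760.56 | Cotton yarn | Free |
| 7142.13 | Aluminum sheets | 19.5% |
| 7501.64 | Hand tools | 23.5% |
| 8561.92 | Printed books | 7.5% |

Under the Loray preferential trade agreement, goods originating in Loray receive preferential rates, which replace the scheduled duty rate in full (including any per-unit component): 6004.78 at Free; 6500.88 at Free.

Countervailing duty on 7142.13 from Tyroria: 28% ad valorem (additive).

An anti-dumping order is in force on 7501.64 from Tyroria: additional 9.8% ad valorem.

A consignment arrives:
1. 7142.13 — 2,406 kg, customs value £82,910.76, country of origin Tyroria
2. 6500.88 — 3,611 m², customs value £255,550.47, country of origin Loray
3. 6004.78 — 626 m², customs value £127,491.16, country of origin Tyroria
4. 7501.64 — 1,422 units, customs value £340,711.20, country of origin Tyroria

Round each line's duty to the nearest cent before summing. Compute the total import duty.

£174,096.71

Line 1 (7142.13, Tyroria, 2,406 kg, £82,910.76):
Base rate for 7142.13 is 19.5%.
Additional duty on 7142.13 from Tyroria: +28%. Applied ad valorem rate: 19.5% + 28% = 47.5%.
Duty = £82,910.76 × 47.5% = £39,382.61.
Line 2 (6500.88, Loray, 3,611 m², £255,550.47):
Base rate for 6500.88 is 8.5% + £0.18/m².
Origin Loray qualifies under the Cason–Loray agreement and 6500.88 is covered: preferential rate Free applies instead.
Duty = £255,550.47 × 0% = £0.00.
Line 3 (6004.78, Tyroria, 626 m², £127,491.16):
Base rate for 6004.78 is 15.5% + £2.39/m².
6004.78 has an FTA preferential rate, but origin Tyroria is not Loray; base rate stands.
Duty = £127,491.16 × 15.5% + 626 × £2.39 = £21,257.27.
Line 4 (7501.64, Tyroria, 1,422 units, £340,711.20):
Base rate for 7501.64 is 23.5%.
Additional duty on 7501.64 from Tyroria: +9.8%. Applied ad valorem rate: 23.5% + 9.8% = 33.3%.
Duty = £340,711.20 × 33.3% = £113,456.83.
Total = £39,382.61 + £0.00 + £21,257.27 + £113,456.83 = £174,096.71.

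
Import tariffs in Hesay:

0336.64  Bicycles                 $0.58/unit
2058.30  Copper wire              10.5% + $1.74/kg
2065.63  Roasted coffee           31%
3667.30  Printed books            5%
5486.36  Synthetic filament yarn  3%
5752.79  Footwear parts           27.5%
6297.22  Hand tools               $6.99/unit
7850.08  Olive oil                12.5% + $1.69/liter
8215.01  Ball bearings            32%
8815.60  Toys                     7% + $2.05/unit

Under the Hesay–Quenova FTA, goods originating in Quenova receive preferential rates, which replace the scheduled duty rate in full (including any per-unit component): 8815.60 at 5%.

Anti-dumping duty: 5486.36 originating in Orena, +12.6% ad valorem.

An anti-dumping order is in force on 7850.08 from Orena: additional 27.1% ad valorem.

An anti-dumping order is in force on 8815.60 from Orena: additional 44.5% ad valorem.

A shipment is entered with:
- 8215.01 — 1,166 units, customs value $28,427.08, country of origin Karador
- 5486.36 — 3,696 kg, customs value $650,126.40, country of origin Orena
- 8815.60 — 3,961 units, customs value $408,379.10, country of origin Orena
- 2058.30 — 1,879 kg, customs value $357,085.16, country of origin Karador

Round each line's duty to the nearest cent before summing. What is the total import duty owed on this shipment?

$369,715.08

Line 1 (8215.01, Karador, 1,166 units, $28,427.08):
Base rate for 8215.01 is 32%.
Duty = $28,427.08 × 32% = $9,096.67.
Line 2 (5486.36, Orena, 3,696 kg, $650,126.40):
Base rate for 5486.36 is 3%.
Additional duty on 5486.36 from Orena: +12.6%. Applied ad valorem rate: 3% + 12.6% = 15.6%.
Duty = $650,126.40 × 15.6% = $101,419.72.
Line 3 (8815.60, Orena, 3,961 units, $408,379.10):
Base rate for 8815.60 is 7% + $2.05/unit.
8815.60 has an FTA preferential rate, but origin Orena is not Quenova; base rate stands.
Additional duty on 8815.60 from Orena: +44.5%. Applied ad valorem rate: 7% + 44.5% = 51.5%.
Duty = $408,379.10 × 51.5% + 3,961 × $2.05 = $218,435.29.
Line 4 (2058.30, Karador, 1,879 kg, $357,085.16):
Base rate for 2058.30 is 10.5% + $1.74/kg.
Duty = $357,085.16 × 10.5% + 1,879 × $1.74 = $40,763.40.
Total = $9,096.67 + $101,419.72 + $218,435.29 + $40,763.40 = $369,715.08.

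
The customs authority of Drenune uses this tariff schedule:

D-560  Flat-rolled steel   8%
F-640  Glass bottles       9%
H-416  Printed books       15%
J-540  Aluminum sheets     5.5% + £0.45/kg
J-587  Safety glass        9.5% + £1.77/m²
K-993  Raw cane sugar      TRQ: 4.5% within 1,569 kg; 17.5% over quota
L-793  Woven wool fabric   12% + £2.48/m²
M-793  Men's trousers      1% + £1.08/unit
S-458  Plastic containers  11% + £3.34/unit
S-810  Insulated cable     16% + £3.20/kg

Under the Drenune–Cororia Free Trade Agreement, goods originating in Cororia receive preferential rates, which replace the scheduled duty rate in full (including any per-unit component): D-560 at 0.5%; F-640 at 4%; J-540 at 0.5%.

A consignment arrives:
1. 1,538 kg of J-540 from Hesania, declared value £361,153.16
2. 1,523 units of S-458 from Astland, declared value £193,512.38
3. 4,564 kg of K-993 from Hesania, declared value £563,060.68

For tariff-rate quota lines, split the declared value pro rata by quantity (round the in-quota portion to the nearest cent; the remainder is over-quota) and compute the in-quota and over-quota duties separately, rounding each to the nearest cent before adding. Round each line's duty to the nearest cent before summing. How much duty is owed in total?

£120,300.54

Line 1 (J-540, Hesania, 1,538 kg, £361,153.16):
Base rate for J-540 is 5.5% + £0.45/kg.
J-540 has an FTA preferential rate, but origin Hesania is not Cororia; base rate stands.
Duty = £361,153.16 × 5.5% + 1,538 × £0.45 = £20,555.52.
Line 2 (S-458, Astland, 1,523 units, £193,512.38):
Base rate for S-458 is 11% + £3.34/unit.
Duty = £193,512.38 × 11% + 1,523 × £3.34 = £26,373.18.
Line 3 (K-993, Hesania, 4,564 kg, £563,060.68):
Code K-993 is under a tariff-rate quota (threshold 1,569 kg). In-quota: 1,569 kg at 4.5%; over-quota: 2,995 kg at 17.5%.
Pro-rata value split: in-quota = £563,060.68 × 1,569/4,564 = £193,567.53; over-quota = £563,060.68 − £193,567.53 = £369,493.15.
In-quota duty = £193,567.53 × 4.5% = £8,710.54. Over-quota duty = £369,493.15 × 17.5% = £64,661.30.
Line duty = £8,710.54 + £64,661.30 = £73,371.84.
Total = £20,555.52 + £26,373.18 + £73,371.84 = £120,300.54.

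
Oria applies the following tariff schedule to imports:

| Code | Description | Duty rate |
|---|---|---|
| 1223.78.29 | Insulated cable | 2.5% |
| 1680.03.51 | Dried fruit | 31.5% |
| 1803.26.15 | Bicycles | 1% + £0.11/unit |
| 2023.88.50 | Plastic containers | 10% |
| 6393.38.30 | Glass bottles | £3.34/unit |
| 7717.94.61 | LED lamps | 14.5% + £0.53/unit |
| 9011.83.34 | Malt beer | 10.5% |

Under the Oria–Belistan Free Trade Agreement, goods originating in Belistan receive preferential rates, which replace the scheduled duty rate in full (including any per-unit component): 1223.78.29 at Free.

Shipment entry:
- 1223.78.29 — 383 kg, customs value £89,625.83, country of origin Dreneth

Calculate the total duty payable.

Line 1 (1223.78.29, Dreneth, 383 kg, £89,625.83):
Base rate for 1223.78.29 is 2.5%.
1223.78.29 has an FTA preferential rate, but origin Dreneth is not Belistan; base rate stands.
Duty = £89,625.83 × 2.5% = £2,240.65.

£2,240.65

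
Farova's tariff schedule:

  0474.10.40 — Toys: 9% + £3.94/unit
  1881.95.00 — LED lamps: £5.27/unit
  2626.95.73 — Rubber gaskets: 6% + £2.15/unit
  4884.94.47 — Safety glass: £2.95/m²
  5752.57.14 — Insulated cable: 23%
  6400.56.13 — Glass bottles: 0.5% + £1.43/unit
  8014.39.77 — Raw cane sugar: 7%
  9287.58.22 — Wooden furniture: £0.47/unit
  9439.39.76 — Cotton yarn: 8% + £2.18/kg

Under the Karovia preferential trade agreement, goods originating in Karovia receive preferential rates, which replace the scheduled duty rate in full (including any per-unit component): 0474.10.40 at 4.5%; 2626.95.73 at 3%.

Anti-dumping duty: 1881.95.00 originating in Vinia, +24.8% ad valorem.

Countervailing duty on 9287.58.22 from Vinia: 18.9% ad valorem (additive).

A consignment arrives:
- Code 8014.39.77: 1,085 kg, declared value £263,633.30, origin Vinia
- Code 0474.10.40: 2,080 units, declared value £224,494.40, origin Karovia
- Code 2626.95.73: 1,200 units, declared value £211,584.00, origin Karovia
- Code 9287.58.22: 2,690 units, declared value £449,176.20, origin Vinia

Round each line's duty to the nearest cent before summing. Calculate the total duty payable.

Line 1 (8014.39.77, Vinia, 1,085 kg, £263,633.30):
Base rate for 8014.39.77 is 7%.
Duty = £263,633.30 × 7% = £18,454.33.
Line 2 (0474.10.40, Karovia, 2,080 units, £224,494.40):
Base rate for 0474.10.40 is 9% + £3.94/unit.
Origin Karovia qualifies under the Farova–Karovia agreement and 0474.10.40 is covered: preferential rate 4.5% applies instead.
Duty = £224,494.40 × 4.5% = £10,102.25.
Line 3 (2626.95.73, Karovia, 1,200 units, £211,584.00):
Base rate for 2626.95.73 is 6% + £2.15/unit.
Origin Karovia qualifies under the Farova–Karovia agreement and 2626.95.73 is covered: preferential rate 3% applies instead.
Duty = £211,584.00 × 3% = £6,347.52.
Line 4 (9287.58.22, Vinia, 2,690 units, £449,176.20):
Base rate for 9287.58.22 is £0.47/unit.
Additional duty on 9287.58.22 from Vinia: +18.9% ad valorem. Applied ad valorem rate = 18.9%.
Duty = £449,176.20 × 18.9% + 2,690 × £0.47 = £86,158.60.
Total = £18,454.33 + £10,102.25 + £6,347.52 + £86,158.60 = £121,062.70.

£121,062.70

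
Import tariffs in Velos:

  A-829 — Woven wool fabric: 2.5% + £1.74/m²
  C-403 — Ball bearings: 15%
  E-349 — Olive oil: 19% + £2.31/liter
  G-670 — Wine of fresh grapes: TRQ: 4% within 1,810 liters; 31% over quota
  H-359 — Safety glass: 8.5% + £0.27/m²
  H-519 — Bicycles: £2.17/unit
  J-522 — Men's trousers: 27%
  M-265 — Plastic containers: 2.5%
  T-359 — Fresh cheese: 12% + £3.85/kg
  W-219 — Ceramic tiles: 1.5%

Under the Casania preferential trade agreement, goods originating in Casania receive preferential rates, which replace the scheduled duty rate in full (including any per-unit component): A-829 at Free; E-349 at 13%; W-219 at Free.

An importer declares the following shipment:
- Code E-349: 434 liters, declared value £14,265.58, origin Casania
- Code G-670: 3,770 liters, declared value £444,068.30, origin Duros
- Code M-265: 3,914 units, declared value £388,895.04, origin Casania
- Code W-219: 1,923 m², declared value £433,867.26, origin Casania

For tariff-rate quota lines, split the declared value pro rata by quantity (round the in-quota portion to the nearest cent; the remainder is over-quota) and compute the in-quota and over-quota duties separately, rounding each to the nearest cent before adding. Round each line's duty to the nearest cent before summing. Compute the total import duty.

£91,674.11

Line 1 (E-349, Casania, 434 liters, £14,265.58):
Base rate for E-349 is 19% + £2.31/liter.
Origin Casania qualifies under the Velos–Casania agreement and E-349 is covered: preferential rate 13% applies instead.
Duty = £14,265.58 × 13% = £1,854.53.
Line 2 (G-670, Duros, 3,770 liters, £444,068.30):
Code G-670 is under a tariff-rate quota (threshold 1,810 liters). In-quota: 1,810 liters at 4%; over-quota: 1,960 liters at 31%.
Pro-rata value split: in-quota = £444,068.30 × 1,810/3,770 = £213,199.90; over-quota = £444,068.30 − £213,199.90 = £230,868.40.
In-quota duty = £213,199.90 × 4% = £8,528.00. Over-quota duty = £230,868.40 × 31% = £71,569.20.
Line duty = £8,528.00 + £71,569.20 = £80,097.20.
Line 3 (M-265, Casania, 3,914 units, £388,895.04):
Base rate for M-265 is 2.5%.
Origin Casania is the FTA partner but M-265 is not on the preference list; base rate stands.
Duty = £388,895.04 × 2.5% = £9,722.38.
Line 4 (W-219, Casania, 1,923 m², £433,867.26):
Base rate for W-219 is 1.5%.
Origin Casania qualifies under the Velos–Casania agreement and W-219 is covered: preferential rate Free applies instead.
Duty = £433,867.26 × 0% = £0.00.
Total = £1,854.53 + £80,097.20 + £9,722.38 + £0.00 = £91,674.11.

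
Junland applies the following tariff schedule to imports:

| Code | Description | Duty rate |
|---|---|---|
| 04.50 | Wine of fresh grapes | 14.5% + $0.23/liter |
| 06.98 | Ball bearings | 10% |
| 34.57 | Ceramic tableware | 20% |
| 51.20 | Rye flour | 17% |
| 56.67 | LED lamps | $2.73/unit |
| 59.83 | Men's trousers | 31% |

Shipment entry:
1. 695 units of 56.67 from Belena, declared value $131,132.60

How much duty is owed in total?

Line 1 (56.67, Belena, 695 units, $131,132.60):
Base rate for 56.67 is $2.73/unit.
Duty = 695 × $2.73 = $1,897.35.

$1,897.35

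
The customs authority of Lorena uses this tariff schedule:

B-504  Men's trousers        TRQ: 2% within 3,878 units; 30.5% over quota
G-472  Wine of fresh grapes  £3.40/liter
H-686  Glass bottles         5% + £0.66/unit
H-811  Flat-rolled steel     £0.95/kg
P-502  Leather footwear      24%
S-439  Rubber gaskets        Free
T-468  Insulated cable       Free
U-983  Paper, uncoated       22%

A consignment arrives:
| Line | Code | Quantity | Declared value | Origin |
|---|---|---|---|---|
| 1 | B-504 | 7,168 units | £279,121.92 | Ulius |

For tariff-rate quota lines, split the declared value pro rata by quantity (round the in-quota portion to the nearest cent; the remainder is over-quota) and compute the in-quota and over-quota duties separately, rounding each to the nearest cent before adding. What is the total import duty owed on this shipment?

Line 1 (B-504, Ulius, 7,168 units, £279,121.92):
Code B-504 is under a tariff-rate quota (threshold 3,878 units). In-quota: 3,878 units at 2%; over-quota: 3,290 units at 30.5%.
Pro-rata value split: in-quota = £279,121.92 × 3,878/7,168 = £151,009.32; over-quota = £279,121.92 − £151,009.32 = £128,112.60.
In-quota duty = £151,009.32 × 2% = £3,020.19. Over-quota duty = £128,112.60 × 30.5% = £39,074.34.
Line duty = £3,020.19 + £39,074.34 = £42,094.53.

£42,094.53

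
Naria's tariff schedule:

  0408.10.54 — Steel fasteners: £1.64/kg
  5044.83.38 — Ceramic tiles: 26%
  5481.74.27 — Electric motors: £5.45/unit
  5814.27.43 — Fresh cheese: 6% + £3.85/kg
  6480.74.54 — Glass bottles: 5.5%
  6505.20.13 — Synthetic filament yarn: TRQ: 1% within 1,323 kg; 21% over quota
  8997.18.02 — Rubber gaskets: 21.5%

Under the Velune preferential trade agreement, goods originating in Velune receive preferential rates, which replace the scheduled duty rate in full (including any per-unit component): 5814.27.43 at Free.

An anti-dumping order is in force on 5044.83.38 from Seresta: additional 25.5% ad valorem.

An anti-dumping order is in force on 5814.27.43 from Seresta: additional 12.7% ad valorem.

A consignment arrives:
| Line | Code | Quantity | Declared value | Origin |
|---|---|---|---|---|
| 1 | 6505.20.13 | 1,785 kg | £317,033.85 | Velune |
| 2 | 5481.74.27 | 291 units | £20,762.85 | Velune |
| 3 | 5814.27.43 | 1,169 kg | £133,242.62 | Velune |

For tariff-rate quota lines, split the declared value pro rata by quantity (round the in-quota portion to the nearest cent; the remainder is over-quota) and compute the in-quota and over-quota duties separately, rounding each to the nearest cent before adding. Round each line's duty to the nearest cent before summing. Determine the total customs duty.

Line 1 (6505.20.13, Velune, 1,785 kg, £317,033.85):
Code 6505.20.13 is under a tariff-rate quota (threshold 1,323 kg). In-quota: 1,323 kg at 1%; over-quota: 462 kg at 21%.
Pro-rata value split: in-quota = £317,033.85 × 1,323/1,785 = £234,978.03; over-quota = £317,033.85 − £234,978.03 = £82,055.82.
In-quota duty = £234,978.03 × 1% = £2,349.78. Over-quota duty = £82,055.82 × 21% = £17,231.72.
Line duty = £2,349.78 + £17,231.72 = £19,581.50.
Line 2 (5481.74.27, Velune, 291 units, £20,762.85):
Base rate for 5481.74.27 is £5.45/unit.
Origin Velune is the FTA partner but 5481.74.27 is not on the preference list; base rate stands.
Duty = 291 × £5.45 = £1,585.95.
Line 3 (5814.27.43, Velune, 1,169 kg, £133,242.62):
Base rate for 5814.27.43 is 6% + £3.85/kg.
Origin Velune qualifies under the Naria–Velune agreement and 5814.27.43 is covered: preferential rate Free applies instead.
The additional-duty order on 5814.27.43 targets Seresta, not Velune; it does not apply.
Duty = £133,242.62 × 0% = £0.00.
Total = £19,581.50 + £1,585.95 + £0.00 = £21,167.45.

£21,167.45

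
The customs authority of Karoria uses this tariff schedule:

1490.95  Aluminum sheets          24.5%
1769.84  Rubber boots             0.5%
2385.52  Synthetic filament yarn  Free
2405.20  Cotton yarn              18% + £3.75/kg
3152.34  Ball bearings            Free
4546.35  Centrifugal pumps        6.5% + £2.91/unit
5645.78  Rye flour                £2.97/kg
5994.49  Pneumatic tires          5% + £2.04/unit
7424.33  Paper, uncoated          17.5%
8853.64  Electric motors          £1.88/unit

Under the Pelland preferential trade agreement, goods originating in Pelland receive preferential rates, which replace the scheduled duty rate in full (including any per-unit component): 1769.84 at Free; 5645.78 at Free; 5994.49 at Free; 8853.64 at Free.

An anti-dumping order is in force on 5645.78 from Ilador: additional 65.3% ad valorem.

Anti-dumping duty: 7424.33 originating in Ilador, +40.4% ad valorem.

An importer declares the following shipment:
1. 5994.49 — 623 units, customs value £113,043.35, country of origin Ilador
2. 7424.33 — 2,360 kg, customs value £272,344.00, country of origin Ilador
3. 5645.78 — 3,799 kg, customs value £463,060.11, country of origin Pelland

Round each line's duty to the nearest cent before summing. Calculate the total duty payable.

Line 1 (5994.49, Ilador, 623 units, £113,043.35):
Base rate for 5994.49 is 5% + £2.04/unit.
5994.49 has an FTA preferential rate, but origin Ilador is not Pelland; base rate stands.
Duty = £113,043.35 × 5% + 623 × £2.04 = £6,923.09.
Line 2 (7424.33, Ilador, 2,360 kg, £272,344.00):
Base rate for 7424.33 is 17.5%.
Additional duty on 7424.33 from Ilador: +40.4%. Applied ad valorem rate: 17.5% + 40.4% = 57.9%.
Duty = £272,344.00 × 57.9% = £157,687.18.
Line 3 (5645.78, Pelland, 3,799 kg, £463,060.11):
Base rate for 5645.78 is £2.97/kg.
Origin Pelland qualifies under the Karoria–Pelland agreement and 5645.78 is covered: preferential rate Free applies instead.
The additional-duty order on 5645.78 targets Ilador, not Pelland; it does not apply.
Duty = £463,060.11 × 0% = £0.00.
Total = £6,923.09 + £157,687.18 + £0.00 = £164,610.27.

£164,610.27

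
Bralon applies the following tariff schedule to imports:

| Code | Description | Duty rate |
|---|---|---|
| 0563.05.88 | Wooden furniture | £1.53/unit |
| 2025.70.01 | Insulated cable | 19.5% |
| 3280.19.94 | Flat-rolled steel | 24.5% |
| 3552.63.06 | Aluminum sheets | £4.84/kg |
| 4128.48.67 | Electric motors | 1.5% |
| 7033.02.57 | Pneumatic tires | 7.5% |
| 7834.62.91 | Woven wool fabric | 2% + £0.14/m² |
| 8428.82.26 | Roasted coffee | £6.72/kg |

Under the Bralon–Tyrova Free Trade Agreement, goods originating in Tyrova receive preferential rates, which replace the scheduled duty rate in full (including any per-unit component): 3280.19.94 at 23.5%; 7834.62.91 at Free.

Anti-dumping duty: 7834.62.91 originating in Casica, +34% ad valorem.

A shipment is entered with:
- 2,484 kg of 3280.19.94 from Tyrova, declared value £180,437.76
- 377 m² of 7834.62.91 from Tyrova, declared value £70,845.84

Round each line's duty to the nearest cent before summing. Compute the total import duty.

£42,402.87

Line 1 (3280.19.94, Tyrova, 2,484 kg, £180,437.76):
Base rate for 3280.19.94 is 24.5%.
Origin Tyrova qualifies under the Bralon–Tyrova agreement and 3280.19.94 is covered: preferential rate 23.5% applies instead.
Duty = £180,437.76 × 23.5% = £42,402.87.
Line 2 (7834.62.91, Tyrova, 377 m², £70,845.84):
Base rate for 7834.62.91 is 2% + £0.14/m².
Origin Tyrova qualifies under the Bralon–Tyrova agreement and 7834.62.91 is covered: preferential rate Free applies instead.
The additional-duty order on 7834.62.91 targets Casica, not Tyrova; it does not apply.
Duty = £70,845.84 × 0% = £0.00.
Total = £42,402.87 + £0.00 = £42,402.87.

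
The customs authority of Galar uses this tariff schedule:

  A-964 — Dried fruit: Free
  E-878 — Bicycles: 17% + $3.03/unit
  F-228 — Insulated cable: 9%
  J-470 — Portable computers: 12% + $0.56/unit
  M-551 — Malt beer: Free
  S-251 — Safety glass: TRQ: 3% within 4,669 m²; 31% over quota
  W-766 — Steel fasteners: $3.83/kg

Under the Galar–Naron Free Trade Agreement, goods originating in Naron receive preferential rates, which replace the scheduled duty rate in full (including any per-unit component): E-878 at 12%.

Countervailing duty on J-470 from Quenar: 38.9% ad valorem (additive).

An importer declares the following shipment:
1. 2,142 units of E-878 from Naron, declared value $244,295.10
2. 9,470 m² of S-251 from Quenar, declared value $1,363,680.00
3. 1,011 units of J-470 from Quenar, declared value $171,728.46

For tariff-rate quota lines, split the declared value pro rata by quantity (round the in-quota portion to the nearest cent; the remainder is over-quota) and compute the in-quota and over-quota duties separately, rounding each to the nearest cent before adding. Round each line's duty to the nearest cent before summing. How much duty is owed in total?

Line 1 (E-878, Naron, 2,142 units, $244,295.10):
Base rate for E-878 is 17% + $3.03/unit.
Origin Naron qualifies under the Galar–Naron agreement and E-878 is covered: preferential rate 12% applies instead.
Duty = $244,295.10 × 12% = $29,315.41.
Line 2 (S-251, Quenar, 9,470 m², $1,363,680.00):
Code S-251 is under a tariff-rate quota (threshold 4,669 m²). In-quota: 4,669 m² at 3%; over-quota: 4,801 m² at 31%.
Pro-rata value split: in-quota = $1,363,680.00 × 4,669/9,470 = $672,336.00; over-quota = $1,363,680.00 − $672,336.00 = $691,344.00.
In-quota duty = $672,336.00 × 3% = $20,170.08. Over-quota duty = $691,344.00 × 31% = $214,316.64.
Line duty = $20,170.08 + $214,316.64 = $234,486.72.
Line 3 (J-470, Quenar, 1,011 units, $171,728.46):
Base rate for J-470 is 12% + $0.56/unit.
Additional duty on J-470 from Quenar: +38.9%. Applied ad valorem rate: 12% + 38.9% = 50.9%.
Duty = $171,728.46 × 50.9% + 1,011 × $0.56 = $87,975.95.
Total = $29,315.41 + $234,486.72 + $87,975.95 = $351,778.08.

$351,778.08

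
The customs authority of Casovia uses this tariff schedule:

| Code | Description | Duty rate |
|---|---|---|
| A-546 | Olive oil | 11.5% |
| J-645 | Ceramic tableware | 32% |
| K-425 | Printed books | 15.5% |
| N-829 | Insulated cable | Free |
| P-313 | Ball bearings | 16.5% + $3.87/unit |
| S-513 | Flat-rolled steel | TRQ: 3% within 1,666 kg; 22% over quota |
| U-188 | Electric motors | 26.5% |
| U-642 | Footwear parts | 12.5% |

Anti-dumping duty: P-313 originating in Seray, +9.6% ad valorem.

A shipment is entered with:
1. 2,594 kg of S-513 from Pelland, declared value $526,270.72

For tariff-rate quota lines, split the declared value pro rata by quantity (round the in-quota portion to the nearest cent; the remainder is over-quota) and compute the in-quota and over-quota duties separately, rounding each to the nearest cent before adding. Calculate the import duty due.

$51,559.92

Line 1 (S-513, Pelland, 2,594 kg, $526,270.72):
Code S-513 is under a tariff-rate quota (threshold 1,666 kg). In-quota: 1,666 kg at 3%; over-quota: 928 kg at 22%.
Pro-rata value split: in-quota = $526,270.72 × 1,666/2,594 = $337,998.08; over-quota = $526,270.72 − $337,998.08 = $188,272.64.
In-quota duty = $337,998.08 × 3% = $10,139.94. Over-quota duty = $188,272.64 × 22% = $41,419.98.
Line duty = $10,139.94 + $41,419.98 = $51,559.92.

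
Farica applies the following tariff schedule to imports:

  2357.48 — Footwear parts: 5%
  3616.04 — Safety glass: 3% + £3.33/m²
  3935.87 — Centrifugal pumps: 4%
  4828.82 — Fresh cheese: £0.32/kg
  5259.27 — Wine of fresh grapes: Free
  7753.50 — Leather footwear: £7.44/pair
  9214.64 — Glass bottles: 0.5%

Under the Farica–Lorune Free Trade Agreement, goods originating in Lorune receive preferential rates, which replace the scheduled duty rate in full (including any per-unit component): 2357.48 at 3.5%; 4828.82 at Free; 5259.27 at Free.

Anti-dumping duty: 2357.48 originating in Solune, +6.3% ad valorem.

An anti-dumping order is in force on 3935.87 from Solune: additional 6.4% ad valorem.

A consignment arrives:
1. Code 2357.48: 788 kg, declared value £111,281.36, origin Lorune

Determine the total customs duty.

Line 1 (2357.48, Lorune, 788 kg, £111,281.36):
Base rate for 2357.48 is 5%.
Origin Lorune qualifies under the Farica–Lorune agreement and 2357.48 is covered: preferential rate 3.5% applies instead.
The additional-duty order on 2357.48 targets Solune, not Lorune; it does not apply.
Duty = £111,281.36 × 3.5% = £3,894.85.

£3,894.85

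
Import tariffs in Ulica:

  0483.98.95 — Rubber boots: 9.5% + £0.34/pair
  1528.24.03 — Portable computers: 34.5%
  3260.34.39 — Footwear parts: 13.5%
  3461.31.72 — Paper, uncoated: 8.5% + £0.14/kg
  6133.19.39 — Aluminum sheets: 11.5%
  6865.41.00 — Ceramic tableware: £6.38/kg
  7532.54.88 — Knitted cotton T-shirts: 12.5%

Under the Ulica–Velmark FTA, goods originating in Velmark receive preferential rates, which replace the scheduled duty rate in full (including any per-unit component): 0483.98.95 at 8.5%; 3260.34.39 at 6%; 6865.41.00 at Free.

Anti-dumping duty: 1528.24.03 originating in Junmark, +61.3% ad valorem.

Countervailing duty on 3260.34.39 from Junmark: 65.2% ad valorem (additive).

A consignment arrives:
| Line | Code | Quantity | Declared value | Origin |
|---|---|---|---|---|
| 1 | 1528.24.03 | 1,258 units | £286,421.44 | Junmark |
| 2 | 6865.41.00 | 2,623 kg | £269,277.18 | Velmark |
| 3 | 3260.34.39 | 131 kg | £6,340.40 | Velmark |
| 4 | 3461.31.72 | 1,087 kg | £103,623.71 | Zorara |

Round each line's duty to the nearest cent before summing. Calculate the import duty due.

£283,732.36

Line 1 (1528.24.03, Junmark, 1,258 units, £286,421.44):
Base rate for 1528.24.03 is 34.5%.
Additional duty on 1528.24.03 from Junmark: +61.3%. Applied ad valorem rate: 34.5% + 61.3% = 95.8%.
Duty = £286,421.44 × 95.8% = £274,391.74.
Line 2 (6865.41.00, Velmark, 2,623 kg, £269,277.18):
Base rate for 6865.41.00 is £6.38/kg.
Origin Velmark qualifies under the Ulica–Velmark agreement and 6865.41.00 is covered: preferential rate Free applies instead.
Duty = £269,277.18 × 0% = £0.00.
Line 3 (3260.34.39, Velmark, 131 kg, £6,340.40):
Base rate for 3260.34.39 is 13.5%.
Origin Velmark qualifies under the Ulica–Velmark agreement and 3260.34.39 is covered: preferential rate 6% applies instead.
The additional-duty order on 3260.34.39 targets Junmark, not Velmark; it does not apply.
Duty = £6,340.40 × 6% = £380.42.
Line 4 (3461.31.72, Zorara, 1,087 kg, £103,623.71):
Base rate for 3461.31.72 is 8.5% + £0.14/kg.
Duty = £103,623.71 × 8.5% + 1,087 × £0.14 = £8,960.20.
Total = £274,391.74 + £0.00 + £380.42 + £8,960.20 = £283,732.36.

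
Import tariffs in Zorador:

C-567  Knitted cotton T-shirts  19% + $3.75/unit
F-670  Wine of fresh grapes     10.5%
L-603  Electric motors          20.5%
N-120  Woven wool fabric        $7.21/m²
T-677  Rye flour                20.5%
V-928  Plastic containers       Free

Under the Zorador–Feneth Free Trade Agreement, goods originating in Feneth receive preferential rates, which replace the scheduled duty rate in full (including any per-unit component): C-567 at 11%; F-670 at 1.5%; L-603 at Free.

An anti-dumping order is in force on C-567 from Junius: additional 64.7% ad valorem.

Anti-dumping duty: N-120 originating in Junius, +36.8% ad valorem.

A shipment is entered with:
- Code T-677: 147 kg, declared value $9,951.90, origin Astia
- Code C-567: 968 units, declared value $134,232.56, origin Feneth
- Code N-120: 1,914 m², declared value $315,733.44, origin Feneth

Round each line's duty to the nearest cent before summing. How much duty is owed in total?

Line 1 (T-677, Astia, 147 kg, $9,951.90):
Base rate for T-677 is 20.5%.
Duty = $9,951.90 × 20.5% = $2,040.14.
Line 2 (C-567, Feneth, 968 units, $134,232.56):
Base rate for C-567 is 19% + $3.75/unit.
Origin Feneth qualifies under the Zorador–Feneth agreement and C-567 is covered: preferential rate 11% applies instead.
The additional-duty order on C-567 targets Junius, not Feneth; it does not apply.
Duty = $134,232.56 × 11% = $14,765.58.
Line 3 (N-120, Feneth, 1,914 m², $315,733.44):
Base rate for N-120 is $7.21/m².
Origin Feneth is the FTA partner but N-120 is not on the preference list; base rate stands.
The additional-duty order on N-120 targets Junius, not Feneth; it does not apply.
Duty = 1,914 × $7.21 = $13,799.94.
Total = $2,040.14 + $14,765.58 + $13,799.94 = $30,605.66.

$30,605.66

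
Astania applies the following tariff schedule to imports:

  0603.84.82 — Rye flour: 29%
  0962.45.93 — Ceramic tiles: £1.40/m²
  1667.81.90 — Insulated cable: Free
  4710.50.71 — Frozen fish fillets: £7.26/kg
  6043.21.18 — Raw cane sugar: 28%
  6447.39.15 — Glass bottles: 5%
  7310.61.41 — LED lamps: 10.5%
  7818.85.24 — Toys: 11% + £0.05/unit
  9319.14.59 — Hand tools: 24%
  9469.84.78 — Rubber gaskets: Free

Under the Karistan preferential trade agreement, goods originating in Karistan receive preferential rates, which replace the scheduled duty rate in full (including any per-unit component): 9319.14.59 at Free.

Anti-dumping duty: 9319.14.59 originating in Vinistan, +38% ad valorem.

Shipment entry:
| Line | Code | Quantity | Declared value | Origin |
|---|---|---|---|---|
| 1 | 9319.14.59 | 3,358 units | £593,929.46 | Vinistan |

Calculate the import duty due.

£368,236.27

Line 1 (9319.14.59, Vinistan, 3,358 units, £593,929.46):
Base rate for 9319.14.59 is 24%.
9319.14.59 has an FTA preferential rate, but origin Vinistan is not Karistan; base rate stands.
Additional duty on 9319.14.59 from Vinistan: +38%. Applied ad valorem rate: 24% + 38% = 62%.
Duty = £593,929.46 × 62% = £368,236.27.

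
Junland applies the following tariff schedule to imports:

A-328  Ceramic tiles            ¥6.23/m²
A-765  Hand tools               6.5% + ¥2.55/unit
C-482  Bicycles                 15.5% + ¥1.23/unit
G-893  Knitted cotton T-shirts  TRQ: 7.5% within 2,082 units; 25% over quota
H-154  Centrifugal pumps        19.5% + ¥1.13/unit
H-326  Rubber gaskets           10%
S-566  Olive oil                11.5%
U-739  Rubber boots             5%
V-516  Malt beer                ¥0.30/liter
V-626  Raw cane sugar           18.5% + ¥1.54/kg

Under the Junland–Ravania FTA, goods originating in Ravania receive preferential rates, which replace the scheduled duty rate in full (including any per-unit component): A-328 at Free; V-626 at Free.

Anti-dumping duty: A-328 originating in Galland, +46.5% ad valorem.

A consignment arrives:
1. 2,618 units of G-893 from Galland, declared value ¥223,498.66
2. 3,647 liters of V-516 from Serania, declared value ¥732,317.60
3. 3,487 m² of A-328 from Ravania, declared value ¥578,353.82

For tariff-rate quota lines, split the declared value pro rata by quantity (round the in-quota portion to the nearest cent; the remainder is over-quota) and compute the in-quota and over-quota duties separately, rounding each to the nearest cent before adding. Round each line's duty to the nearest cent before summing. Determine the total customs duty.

¥25,864.21

Line 1 (G-893, Galland, 2,618 units, ¥223,498.66):
Code G-893 is under a tariff-rate quota (threshold 2,082 units). In-quota: 2,082 units at 7.5%; over-quota: 536 units at 25%.
Pro-rata value split: in-quota = ¥223,498.66 × 2,082/2,618 = ¥177,740.34; over-quota = ¥223,498.66 − ¥177,740.34 = ¥45,758.32.
In-quota duty = ¥177,740.34 × 7.5% = ¥13,330.53. Over-quota duty = ¥45,758.32 × 25% = ¥11,439.58.
Line duty = ¥13,330.53 + ¥11,439.58 = ¥24,770.11.
Line 2 (V-516, Serania, 3,647 liters, ¥732,317.60):
Base rate for V-516 is ¥0.30/liter.
Duty = 3,647 × ¥0.30 = ¥1,094.10.
Line 3 (A-328, Ravania, 3,487 m², ¥578,353.82):
Base rate for A-328 is ¥6.23/m².
Origin Ravania qualifies under the Junland–Ravania agreement and A-328 is covered: preferential rate Free applies instead.
The additional-duty order on A-328 targets Galland, not Ravania; it does not apply.
Duty = ¥578,353.82 × 0% = ¥0.00.
Total = ¥24,770.11 + ¥1,094.10 + ¥0.00 = ¥25,864.21.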